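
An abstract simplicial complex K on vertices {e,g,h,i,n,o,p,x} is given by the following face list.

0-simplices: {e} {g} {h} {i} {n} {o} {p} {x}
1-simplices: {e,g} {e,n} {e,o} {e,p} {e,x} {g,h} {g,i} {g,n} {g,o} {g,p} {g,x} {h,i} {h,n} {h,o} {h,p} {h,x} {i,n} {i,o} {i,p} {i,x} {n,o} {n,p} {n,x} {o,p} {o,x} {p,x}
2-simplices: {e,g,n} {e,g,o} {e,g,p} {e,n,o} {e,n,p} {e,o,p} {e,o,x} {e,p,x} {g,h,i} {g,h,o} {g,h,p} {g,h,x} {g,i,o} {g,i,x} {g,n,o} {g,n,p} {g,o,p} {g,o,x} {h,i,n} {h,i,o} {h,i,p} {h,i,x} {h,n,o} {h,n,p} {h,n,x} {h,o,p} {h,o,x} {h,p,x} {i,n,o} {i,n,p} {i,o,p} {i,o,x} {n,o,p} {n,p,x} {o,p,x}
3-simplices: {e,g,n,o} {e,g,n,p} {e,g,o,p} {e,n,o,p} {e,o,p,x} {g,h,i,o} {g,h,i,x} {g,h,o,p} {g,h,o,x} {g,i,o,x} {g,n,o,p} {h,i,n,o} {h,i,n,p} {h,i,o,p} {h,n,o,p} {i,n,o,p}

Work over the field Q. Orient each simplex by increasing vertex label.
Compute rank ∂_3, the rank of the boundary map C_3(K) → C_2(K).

n_0=8 n_1=26 n_2=35 n_3=16  [Q]
∂1: piv[eg,en,eo,ep,ex,gh,gi] rk=7  ker:gn,go,gp,gx,hi,hn,ho,hp,hx,in,io,ip,ix,no,np,nx,op,ox,px
∂2: piv[egn,ego,egp,eno,enp,eop,eox,epx,ghi,gho,ghp,ghx,gio,gix,gox,hin,hip,hno,hnx] rk=19  ker:gno,gnp,gop,hio,hix,hnp,hop,hox,hpx,ino,inp,iop,iox,nop,npx,opx
∂3: piv[egno,egnp,egop,enop,eopx,ghio,ghix,ghop,ghox,giox,hino,hinp,hiop,hnop] rk=14  ker:gnop,inop
rk∂_3=14

rank∂_3=14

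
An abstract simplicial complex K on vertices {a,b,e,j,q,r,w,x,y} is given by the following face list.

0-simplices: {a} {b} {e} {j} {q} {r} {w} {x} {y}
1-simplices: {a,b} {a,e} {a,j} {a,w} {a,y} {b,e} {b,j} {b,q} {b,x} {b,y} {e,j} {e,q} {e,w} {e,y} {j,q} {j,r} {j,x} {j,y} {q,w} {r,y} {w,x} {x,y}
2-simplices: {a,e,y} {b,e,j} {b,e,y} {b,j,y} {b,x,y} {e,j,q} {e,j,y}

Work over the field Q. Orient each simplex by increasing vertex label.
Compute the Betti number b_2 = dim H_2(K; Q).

b_2=1

n_0=9 n_1=22 n_2=7  [Q]
∂1: piv[ab,ae,aj,aw,ay,bq,bx,jr] rk=8  ker:be,bj,by,ej,eq,ew,ey,jq,jx,jy,qw,ry,wx,xy
∂2: piv[aey,bej,bey,bjy,bxy,ejq] rk=6  ker:ejy
b_2=(7−6)−0=1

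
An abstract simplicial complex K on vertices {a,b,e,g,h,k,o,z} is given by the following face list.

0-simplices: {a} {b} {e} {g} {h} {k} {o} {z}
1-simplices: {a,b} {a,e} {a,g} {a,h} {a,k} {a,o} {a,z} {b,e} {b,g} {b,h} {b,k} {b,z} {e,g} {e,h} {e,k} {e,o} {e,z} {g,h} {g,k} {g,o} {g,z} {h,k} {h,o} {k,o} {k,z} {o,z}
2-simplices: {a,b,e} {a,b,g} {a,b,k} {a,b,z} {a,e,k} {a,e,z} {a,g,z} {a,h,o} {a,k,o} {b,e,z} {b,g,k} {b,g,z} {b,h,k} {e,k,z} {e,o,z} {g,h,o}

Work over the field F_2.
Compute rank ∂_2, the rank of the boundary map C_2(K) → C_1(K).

rank∂_2=14

n_0=8 n_1=26 n_2=16  [Z2]
∂1: piv[ab,ae,ag,ah,ak,ao,az] rk=7  ker:be,bg,bh,bk,bz,eg,eh,ek,eo,ez,gh,gk,go,gz,hk,ho,ko,kz,oz
∂2: piv[abe,abg,abk,abz,aek,aez,agz,aho,ako,bgk,bhk,ekz,eoz,gho] rk=14  ker:bez,bgz
rk∂_2=14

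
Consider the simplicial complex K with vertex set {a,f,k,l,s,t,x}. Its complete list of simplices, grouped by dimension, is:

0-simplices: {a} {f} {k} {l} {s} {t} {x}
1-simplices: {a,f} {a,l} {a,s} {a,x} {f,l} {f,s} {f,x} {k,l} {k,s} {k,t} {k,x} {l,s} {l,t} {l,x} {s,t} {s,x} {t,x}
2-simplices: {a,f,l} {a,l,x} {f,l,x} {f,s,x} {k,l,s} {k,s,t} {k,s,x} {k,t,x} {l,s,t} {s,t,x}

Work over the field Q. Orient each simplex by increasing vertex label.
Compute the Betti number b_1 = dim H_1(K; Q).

b_1=2

n_0=7 n_1=17 n_2=10  [Q]
∂1: piv[af,al,as,ax,kl,kt] rk=6  ker:fl,fs,fx,ks,kx,ls,lt,lx,st,sx,tx
∂2: piv[afl,alx,flx,fsx,kls,kst,ksx,ktx,lst] rk=9  ker:stx
b_1=(17−6)−9=2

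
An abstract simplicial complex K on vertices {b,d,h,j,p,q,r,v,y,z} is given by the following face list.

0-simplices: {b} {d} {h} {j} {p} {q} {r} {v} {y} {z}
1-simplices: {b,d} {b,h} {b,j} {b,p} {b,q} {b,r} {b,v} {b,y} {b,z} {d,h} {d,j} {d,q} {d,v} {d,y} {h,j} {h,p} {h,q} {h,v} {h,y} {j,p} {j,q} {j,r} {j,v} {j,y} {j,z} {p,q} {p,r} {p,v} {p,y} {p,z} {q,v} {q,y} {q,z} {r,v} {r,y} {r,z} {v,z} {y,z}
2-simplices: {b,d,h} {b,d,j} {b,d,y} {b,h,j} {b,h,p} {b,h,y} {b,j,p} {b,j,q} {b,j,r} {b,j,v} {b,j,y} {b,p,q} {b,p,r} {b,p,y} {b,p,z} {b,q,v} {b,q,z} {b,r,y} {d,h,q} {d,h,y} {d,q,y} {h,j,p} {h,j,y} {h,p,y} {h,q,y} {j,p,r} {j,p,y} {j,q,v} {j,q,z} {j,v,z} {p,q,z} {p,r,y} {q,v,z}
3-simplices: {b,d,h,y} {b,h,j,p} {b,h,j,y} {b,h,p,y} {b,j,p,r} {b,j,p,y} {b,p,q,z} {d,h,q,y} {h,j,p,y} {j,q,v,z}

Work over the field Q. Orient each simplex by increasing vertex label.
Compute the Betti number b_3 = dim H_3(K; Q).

n_0=10 n_1=38 n_2=33 n_3=10  [Q]
∂1: piv[bd,bh,bj,bp,bq,br,bv,by,bz] rk=9  ker:dh,dj,dq,dv,dy,hj,hp,hq,hv,hy,jp,jq,jr,jv,jy,jz,pq,pr,pv,py,pz,qv,qy,qz,rv,ry,rz,vz,yz
∂2: piv[bdh,bdj,bdy,bhj,bhp,bhy,bjp,bjq,bjr,bjv,bjy,bpq,bpr,bpy,bpz,bqv,bqz,bry,dhq,dqy,jqz,jvz] rk=22  ker:dhy,hjp,hjy,hpy,hqy,jpr,jpy,jqv,pqz,pry,qvz
∂3: piv[bdhy,bhjp,bhjy,bhpy,bjpr,bjpy,bpqz,dhqy,jqvz] rk=9  ker:hjpy
b_3=(10−9)−0=1

b_3=1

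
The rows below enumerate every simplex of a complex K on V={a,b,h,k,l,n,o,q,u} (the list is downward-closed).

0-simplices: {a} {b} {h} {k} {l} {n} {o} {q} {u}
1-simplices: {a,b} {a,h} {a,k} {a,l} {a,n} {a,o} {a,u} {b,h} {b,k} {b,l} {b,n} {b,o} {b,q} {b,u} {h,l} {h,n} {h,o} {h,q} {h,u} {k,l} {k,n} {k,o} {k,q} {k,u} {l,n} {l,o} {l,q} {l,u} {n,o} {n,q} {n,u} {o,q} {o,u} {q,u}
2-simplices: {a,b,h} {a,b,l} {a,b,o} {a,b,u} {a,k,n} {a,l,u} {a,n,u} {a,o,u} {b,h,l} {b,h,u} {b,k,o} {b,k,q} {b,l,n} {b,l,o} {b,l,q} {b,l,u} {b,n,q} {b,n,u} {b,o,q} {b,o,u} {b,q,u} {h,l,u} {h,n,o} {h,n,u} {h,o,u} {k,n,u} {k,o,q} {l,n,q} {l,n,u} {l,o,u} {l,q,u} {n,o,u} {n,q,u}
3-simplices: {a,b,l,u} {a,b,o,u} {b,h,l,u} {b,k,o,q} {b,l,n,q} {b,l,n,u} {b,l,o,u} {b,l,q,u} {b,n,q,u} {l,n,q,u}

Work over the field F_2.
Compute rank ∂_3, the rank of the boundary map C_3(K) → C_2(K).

n_0=9 n_1=34 n_2=33 n_3=10  [Z2]
∂1: piv[ab,ah,ak,al,an,ao,au,bq] rk=8  ker:bh,bk,bl,bn,bo,bu,hl,hn,ho,hq,hu,kl,kn,ko,kq,ku,ln,lo,lq,lu,no,nq,nu,oq,ou,qu
∂2: piv[abh,abl,abo,abu,akn,alu,anu,aou,bhl,bhu,bko,bkq,bln,blo,blq,bnq,bnu,boq,bqu,hno,hnu,hou,knu] rk=23  ker:blu,bou,hlu,koq,lnq,lnu,lou,lqu,nou,nqu
∂3: piv[ablu,abou,bhlu,bkoq,blnq,blnu,blou,blqu,bnqu] rk=9  ker:lnqu
rk∂_3=9

rank∂_3=9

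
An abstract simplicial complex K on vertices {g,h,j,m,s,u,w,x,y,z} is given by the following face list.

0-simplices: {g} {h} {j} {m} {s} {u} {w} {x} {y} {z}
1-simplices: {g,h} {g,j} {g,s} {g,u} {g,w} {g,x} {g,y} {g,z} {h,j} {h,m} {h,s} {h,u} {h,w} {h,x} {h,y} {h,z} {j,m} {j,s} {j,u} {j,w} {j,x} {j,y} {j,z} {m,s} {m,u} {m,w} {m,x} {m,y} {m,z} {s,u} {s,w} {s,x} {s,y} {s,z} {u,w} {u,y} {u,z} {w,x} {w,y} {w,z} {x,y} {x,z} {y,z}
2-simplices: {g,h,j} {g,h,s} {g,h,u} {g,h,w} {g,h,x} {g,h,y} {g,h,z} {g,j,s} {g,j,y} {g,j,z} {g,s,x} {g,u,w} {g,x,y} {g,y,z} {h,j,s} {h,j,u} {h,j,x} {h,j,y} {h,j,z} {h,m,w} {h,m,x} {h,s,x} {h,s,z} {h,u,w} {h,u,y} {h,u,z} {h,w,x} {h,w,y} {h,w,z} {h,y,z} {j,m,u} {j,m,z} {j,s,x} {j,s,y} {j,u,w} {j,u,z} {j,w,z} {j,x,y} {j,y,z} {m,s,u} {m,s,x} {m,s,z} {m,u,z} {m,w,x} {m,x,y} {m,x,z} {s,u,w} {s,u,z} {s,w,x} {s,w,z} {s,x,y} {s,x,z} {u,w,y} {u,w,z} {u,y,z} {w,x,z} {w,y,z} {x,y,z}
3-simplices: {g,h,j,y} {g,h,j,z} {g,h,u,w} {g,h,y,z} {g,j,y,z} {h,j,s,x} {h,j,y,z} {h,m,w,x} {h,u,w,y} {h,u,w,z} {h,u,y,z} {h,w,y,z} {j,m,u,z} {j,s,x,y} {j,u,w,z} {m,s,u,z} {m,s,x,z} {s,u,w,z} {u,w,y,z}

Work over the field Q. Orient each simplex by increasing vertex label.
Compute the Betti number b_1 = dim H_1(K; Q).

n_0=10 n_1=43 n_2=58 n_3=19  [Q]
∂1: piv[gh,gj,gs,gu,gw,gx,gy,gz,hm] rk=9  ker:hj,hs,hu,hw,hx,hy,hz,jm,js,ju,jw,jx,jy,jz,ms,mu,mw,mx,my,mz,su,sw,sx,sy,sz,uw,uy,uz,wx,wy,wz,xy,xz,yz
∂2: piv[ghj,ghs,ghu,ghw,ghx,ghy,ghz,gjs,gjy,gjz,gsx,guw,gxy,gyz,hju,hjx,hmw,hmx,hsz,huy,huz,hwx,hwy,hwz,jmu,jmz,jsy,juw,msu,msx,msz,mxy,mxz,suw] rk=34  ker:hjs,hjy,hjz,hsx,huw,hyz,jsx,juz,jwz,jxy,jyz,muz,mwx,suz,swx,swz,sxy,sxz,uwy,uwz,uyz,wxz,wyz,xyz
∂3: piv[ghjy,ghjz,ghuw,ghyz,gjyz,hjsx,hmwx,huwy,huwz,huyz,hwyz,jmuz,jsxy,juwz,msuz,msxz,suwz] rk=17  ker:hjyz,uwyz
b_1=(43−9)−34=0

b_1=0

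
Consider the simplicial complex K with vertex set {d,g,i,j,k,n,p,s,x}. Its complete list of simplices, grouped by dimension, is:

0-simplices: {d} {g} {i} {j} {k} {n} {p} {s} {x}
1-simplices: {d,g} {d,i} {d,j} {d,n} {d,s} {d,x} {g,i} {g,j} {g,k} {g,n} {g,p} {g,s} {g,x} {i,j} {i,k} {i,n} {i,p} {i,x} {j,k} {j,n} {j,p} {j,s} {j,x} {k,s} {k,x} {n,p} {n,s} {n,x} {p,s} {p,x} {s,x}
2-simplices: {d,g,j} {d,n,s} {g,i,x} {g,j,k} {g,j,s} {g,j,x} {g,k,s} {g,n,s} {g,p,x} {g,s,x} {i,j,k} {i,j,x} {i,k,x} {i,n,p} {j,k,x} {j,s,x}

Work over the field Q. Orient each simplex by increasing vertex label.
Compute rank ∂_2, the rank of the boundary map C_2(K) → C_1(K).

n_0=9 n_1=31 n_2=16  [Q]
∂1: piv[dg,di,dj,dn,ds,dx,gk,gp] rk=8  ker:gi,gj,gn,gs,gx,ij,ik,in,ip,ix,jk,jn,jp,js,jx,ks,kx,np,ns,nx,ps,px,sx
∂2: piv[dgj,dns,gix,gjk,gjs,gjx,gks,gns,gpx,gsx,ijk,ijx,ikx,inp] rk=14  ker:jkx,jsx
rk∂_2=14

rank∂_2=14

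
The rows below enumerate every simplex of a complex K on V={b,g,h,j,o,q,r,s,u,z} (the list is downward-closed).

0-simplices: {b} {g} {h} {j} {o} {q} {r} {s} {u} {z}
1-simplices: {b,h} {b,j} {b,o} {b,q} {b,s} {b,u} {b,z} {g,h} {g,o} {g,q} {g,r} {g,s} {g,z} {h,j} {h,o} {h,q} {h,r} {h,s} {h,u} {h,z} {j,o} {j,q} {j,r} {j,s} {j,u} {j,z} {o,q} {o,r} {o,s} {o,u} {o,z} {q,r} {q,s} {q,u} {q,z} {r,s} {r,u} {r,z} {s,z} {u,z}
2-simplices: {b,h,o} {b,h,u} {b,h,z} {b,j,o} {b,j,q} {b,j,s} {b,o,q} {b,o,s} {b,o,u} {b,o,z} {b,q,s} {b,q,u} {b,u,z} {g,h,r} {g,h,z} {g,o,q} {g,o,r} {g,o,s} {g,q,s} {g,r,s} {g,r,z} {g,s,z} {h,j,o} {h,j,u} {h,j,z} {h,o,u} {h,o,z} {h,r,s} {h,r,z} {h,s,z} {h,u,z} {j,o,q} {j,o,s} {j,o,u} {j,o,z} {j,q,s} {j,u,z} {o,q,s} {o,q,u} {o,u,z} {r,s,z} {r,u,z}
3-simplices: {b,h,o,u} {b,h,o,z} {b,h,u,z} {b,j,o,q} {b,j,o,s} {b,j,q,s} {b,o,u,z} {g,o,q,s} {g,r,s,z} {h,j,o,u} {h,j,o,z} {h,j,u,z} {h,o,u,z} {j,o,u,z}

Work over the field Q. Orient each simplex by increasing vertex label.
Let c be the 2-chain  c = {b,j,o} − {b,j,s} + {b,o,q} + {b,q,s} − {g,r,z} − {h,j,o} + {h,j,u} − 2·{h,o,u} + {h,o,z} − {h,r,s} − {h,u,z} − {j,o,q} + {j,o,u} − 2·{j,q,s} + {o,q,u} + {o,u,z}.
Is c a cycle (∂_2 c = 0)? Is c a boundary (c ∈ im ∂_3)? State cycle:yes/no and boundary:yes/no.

cycle:no boundary:no

n_0=10 n_1=40 n_2=42 n_3=14  [Q]
∂1: piv[bh,bj,bo,bq,bs,bu,bz,gh,gr] rk=9  ker:go,gq,gs,gz,hj,ho,hq,hr,hs,hu,hz,jo,jq,jr,js,ju,jz,oq,or,os,ou,oz,qr,qs,qu,qz,rs,ru,rz,sz,uz
∂2: piv[bho,bhu,bhz,bjo,bjq,bjs,boq,bos,bou,boz,bqs,bqu,buz,ghr,ghz,goq,gor,gos,grs,grz,gsz,hjo,hju,hjz,hrs,ruz] rk=26  ker:gqs,hou,hoz,hrz,hsz,huz,joq,jos,jou,joz,jqs,juz,oqs,oqu,ouz,rsz
∂3: piv[bhou,bhoz,bhuz,bjoq,bjos,bjqs,bouz,goqs,grsz,hjou,hjoz,hjuz] rk=12  ker:houz,jouz
∂2c = −{g,r} + {g,z} − {h,r} + {h,s} − {j,q} + {j,s} + {o,q} − {o,u} − {q,s} + {q,u} − {r,s} − {r,z}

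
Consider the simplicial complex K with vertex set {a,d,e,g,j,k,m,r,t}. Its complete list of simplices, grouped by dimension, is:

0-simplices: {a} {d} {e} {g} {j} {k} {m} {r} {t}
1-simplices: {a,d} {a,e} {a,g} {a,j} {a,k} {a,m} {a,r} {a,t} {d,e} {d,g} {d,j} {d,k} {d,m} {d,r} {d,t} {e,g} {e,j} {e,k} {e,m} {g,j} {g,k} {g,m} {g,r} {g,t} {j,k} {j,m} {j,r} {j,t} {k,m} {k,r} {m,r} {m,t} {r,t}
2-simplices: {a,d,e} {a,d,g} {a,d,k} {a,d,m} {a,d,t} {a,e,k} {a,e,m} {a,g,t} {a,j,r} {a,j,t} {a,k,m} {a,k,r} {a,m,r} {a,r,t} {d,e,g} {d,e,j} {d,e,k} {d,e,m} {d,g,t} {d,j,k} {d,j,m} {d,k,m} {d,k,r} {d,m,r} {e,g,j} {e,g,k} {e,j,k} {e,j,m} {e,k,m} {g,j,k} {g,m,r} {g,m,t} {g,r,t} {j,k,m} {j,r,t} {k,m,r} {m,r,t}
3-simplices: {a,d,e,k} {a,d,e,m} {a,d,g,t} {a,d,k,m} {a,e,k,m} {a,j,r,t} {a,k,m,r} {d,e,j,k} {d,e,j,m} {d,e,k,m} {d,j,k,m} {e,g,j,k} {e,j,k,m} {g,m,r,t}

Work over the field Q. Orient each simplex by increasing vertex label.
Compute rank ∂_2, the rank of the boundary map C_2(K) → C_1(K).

n_0=9 n_1=33 n_2=37 n_3=14  [Q]
∂1: piv[ad,ae,ag,aj,ak,am,ar,at] rk=8  ker:de,dg,dj,dk,dm,dr,dt,eg,ej,ek,em,gj,gk,gm,gr,gt,jk,jm,jr,jt,km,kr,mr,mt,rt
∂2: piv[ade,adg,adk,adm,adt,aek,aem,agt,ajr,ajt,akm,akr,amr,art,deg,dej,djk,djm,dkr,egj,egk,gmr,gmt,grt] rk=24  ker:dek,dem,dgt,dkm,dmr,ejk,ejm,ekm,gjk,jkm,jrt,kmr,mrt
∂3: piv[adek,adem,adgt,adkm,aekm,ajrt,akmr,dejk,dejm,djkm,egjk,gmrt] rk=12  ker:dekm,ejkm
rk∂_2=24

rank∂_2=24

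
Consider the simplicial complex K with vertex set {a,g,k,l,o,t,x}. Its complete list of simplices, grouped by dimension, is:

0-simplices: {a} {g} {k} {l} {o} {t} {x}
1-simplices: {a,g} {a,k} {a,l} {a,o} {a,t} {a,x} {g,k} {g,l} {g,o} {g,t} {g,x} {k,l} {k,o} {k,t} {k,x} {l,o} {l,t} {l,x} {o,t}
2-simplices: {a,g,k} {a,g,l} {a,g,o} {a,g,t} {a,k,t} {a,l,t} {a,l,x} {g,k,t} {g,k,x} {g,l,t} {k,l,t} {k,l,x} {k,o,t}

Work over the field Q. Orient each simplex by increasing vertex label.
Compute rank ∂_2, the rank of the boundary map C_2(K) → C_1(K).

n_0=7 n_1=19 n_2=13  [Q]
∂1: piv[ag,ak,al,ao,at,ax] rk=6  ker:gk,gl,go,gt,gx,kl,ko,kt,kx,lo,lt,lx,ot
∂2: piv[agk,agl,ago,agt,akt,alt,alx,gkx,klt,klx,kot] rk=11  ker:gkt,glt
rk∂_2=11

rank∂_2=11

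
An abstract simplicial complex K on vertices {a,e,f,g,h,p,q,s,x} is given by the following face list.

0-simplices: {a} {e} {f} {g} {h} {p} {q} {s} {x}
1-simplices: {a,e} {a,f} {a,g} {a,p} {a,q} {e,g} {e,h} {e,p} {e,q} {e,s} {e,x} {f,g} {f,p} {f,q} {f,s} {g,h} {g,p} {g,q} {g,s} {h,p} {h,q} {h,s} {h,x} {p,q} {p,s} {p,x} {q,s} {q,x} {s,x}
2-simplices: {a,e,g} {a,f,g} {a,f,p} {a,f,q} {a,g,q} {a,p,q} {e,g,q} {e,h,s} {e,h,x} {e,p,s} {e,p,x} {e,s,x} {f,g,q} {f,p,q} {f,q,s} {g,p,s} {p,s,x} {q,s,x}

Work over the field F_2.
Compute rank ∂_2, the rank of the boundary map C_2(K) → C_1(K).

rank∂_2=15

n_0=9 n_1=29 n_2=18  [Z2]
∂1: piv[ae,af,ag,ap,aq,eh,es,ex] rk=8  ker:eg,ep,eq,fg,fp,fq,fs,gh,gp,gq,gs,hp,hq,hs,hx,pq,ps,px,qs,qx,sx
∂2: piv[aeg,afg,afp,afq,agq,apq,egq,ehs,ehx,eps,epx,esx,fqs,gps,qsx] rk=15  ker:fgq,fpq,psx
rk∂_2=15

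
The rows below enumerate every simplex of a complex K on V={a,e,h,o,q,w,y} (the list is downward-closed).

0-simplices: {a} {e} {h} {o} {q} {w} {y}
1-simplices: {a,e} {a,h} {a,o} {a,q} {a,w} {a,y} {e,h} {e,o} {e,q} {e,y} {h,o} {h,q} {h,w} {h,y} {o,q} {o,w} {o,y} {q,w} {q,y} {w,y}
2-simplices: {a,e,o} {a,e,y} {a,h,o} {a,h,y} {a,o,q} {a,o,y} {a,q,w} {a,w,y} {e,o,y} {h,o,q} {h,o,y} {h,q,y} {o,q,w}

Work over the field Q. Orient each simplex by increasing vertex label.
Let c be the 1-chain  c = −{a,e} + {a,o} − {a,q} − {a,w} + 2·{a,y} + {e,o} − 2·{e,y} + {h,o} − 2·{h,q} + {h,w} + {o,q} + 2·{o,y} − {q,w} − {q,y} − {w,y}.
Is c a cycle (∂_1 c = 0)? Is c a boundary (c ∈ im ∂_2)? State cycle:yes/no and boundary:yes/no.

cycle:yes boundary:no

n_0=7 n_1=20 n_2=13  [Q]
∂1: piv[ae,ah,ao,aq,aw,ay] rk=6  ker:eh,eo,eq,ey,ho,hq,hw,hy,oq,ow,oy,qw,qy,wy
∂2: piv[aeo,aey,aho,ahy,aoq,aoy,aqw,awy,hoq,hqy,oqw] rk=11  ker:eoy,hoy
∂1c = 0
c vs im∂2: residual ≠ 0 ⇒ not boundary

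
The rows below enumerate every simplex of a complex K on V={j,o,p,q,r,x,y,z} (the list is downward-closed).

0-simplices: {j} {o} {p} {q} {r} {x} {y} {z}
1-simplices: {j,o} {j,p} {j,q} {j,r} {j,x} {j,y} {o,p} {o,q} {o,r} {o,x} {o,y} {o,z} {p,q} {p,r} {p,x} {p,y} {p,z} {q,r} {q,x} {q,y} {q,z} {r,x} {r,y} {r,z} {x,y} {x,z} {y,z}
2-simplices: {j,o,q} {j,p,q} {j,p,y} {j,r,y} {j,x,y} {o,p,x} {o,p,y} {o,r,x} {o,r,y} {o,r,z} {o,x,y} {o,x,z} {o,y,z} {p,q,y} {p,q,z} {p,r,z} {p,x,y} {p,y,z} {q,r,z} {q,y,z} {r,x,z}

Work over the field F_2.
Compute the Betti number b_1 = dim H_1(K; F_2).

b_1=2

n_0=8 n_1=27 n_2=21  [Z2]
∂1: piv[jo,jp,jq,jr,jx,jy,oz] rk=7  ker:op,oq,or,ox,oy,pq,pr,px,py,pz,qr,qx,qy,qz,rx,ry,rz,xy,xz,yz
∂2: piv[joq,jpq,jpy,jry,jxy,opx,opy,orx,ory,orz,oxy,oxz,oyz,pqy,pqz,prz,pyz,qrz] rk=18  ker:pxy,qyz,rxz
b_1=(27−7)−18=2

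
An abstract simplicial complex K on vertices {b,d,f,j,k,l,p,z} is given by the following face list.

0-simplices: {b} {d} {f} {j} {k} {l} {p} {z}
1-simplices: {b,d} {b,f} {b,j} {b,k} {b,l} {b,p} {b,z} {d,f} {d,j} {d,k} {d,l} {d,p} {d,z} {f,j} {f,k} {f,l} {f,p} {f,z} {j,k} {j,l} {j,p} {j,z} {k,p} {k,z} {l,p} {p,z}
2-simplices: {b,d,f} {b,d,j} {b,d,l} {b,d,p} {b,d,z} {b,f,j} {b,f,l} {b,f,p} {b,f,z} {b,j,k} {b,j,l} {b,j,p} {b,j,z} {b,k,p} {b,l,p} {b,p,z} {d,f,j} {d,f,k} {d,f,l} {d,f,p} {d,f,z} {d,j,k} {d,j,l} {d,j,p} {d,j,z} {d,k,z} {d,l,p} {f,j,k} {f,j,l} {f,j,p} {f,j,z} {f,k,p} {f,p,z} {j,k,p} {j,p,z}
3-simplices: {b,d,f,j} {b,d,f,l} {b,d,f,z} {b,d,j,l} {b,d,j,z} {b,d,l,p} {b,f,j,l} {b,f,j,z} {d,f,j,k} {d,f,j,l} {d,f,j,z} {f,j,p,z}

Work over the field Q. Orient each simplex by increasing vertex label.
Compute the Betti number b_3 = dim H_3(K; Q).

b_3=2

n_0=8 n_1=26 n_2=35 n_3=12  [Q]
∂1: piv[bd,bf,bj,bk,bl,bp,bz] rk=7  ker:df,dj,dk,dl,dp,dz,fj,fk,fl,fp,fz,jk,jl,jp,jz,kp,kz,lp,pz
∂2: piv[bdf,bdj,bdl,bdp,bdz,bfj,bfl,bfp,bfz,bjk,bjl,bjp,bjz,bkp,blp,bpz,dfk,djk,dkz] rk=19  ker:dfj,dfl,dfp,dfz,djl,djp,djz,dlp,fjk,fjl,fjp,fjz,fkp,fpz,jkp,jpz
∂3: piv[bdfj,bdfl,bdfz,bdjl,bdjz,bdlp,bfjl,bfjz,dfjk,fjpz] rk=10  ker:dfjl,dfjz
b_3=(12−10)−0=2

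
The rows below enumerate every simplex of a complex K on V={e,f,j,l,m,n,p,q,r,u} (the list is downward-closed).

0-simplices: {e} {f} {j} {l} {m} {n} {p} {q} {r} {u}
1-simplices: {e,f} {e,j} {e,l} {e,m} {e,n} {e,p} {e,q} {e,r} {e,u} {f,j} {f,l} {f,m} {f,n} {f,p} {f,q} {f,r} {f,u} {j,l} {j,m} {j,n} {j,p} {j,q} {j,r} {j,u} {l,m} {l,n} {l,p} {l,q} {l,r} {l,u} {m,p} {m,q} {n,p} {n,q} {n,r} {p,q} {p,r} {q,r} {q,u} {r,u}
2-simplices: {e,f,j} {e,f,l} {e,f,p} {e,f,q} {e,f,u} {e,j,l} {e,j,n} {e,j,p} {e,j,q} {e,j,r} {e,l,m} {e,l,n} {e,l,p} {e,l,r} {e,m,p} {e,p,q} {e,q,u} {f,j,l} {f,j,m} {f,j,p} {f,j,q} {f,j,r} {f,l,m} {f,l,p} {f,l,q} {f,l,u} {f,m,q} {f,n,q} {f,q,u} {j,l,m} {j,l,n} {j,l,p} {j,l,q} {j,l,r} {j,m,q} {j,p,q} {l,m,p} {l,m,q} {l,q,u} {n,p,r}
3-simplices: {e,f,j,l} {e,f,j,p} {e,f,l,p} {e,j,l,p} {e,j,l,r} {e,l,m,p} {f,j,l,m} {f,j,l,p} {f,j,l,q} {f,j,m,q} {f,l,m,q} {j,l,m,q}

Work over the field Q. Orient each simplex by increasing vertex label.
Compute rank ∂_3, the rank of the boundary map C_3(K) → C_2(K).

rank∂_3=10

n_0=10 n_1=40 n_2=40 n_3=12  [Q]
∂1: piv[ef,ej,el,em,en,ep,eq,er,eu] rk=9  ker:fj,fl,fm,fn,fp,fq,fr,fu,jl,jm,jn,jp,jq,jr,ju,lm,ln,lp,lq,lr,lu,mp,mq,np,nq,nr,pq,pr,qr,qu,ru
∂2: piv[efj,efl,efp,efq,efu,ejl,ejn,ejp,ejq,ejr,elm,eln,elp,elr,emp,epq,equ,fjm,fjr,flm,flq,flu,fmq,fnq,npr] rk=25  ker:fjl,fjp,fjq,flp,fqu,jlm,jln,jlp,jlq,jlr,jmq,jpq,lmp,lmq,lqu
∂3: piv[efjl,efjp,eflp,ejlp,ejlr,elmp,fjlm,fjlq,fjmq,flmq] rk=10  ker:fjlp,jlmq
rk∂_3=10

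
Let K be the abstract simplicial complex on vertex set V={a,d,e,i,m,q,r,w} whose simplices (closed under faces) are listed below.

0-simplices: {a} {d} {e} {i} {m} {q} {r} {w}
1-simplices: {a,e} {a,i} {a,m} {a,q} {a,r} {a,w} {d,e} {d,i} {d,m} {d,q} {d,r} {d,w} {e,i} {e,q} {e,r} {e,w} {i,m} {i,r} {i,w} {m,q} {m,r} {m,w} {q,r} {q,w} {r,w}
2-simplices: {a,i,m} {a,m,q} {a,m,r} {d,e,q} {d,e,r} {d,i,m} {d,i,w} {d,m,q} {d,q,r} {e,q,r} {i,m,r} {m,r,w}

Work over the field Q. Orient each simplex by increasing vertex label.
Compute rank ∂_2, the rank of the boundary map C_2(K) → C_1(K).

n_0=8 n_1=25 n_2=12  [Q]
∂1: piv[ae,ai,am,aq,ar,aw,de] rk=7  ker:di,dm,dq,dr,dw,ei,eq,er,ew,im,ir,iw,mq,mr,mw,qr,qw,rw
∂2: piv[aim,amq,amr,deq,der,dim,diw,dmq,dqr,imr,mrw] rk=11  ker:eqr
rk∂_2=11

rank∂_2=11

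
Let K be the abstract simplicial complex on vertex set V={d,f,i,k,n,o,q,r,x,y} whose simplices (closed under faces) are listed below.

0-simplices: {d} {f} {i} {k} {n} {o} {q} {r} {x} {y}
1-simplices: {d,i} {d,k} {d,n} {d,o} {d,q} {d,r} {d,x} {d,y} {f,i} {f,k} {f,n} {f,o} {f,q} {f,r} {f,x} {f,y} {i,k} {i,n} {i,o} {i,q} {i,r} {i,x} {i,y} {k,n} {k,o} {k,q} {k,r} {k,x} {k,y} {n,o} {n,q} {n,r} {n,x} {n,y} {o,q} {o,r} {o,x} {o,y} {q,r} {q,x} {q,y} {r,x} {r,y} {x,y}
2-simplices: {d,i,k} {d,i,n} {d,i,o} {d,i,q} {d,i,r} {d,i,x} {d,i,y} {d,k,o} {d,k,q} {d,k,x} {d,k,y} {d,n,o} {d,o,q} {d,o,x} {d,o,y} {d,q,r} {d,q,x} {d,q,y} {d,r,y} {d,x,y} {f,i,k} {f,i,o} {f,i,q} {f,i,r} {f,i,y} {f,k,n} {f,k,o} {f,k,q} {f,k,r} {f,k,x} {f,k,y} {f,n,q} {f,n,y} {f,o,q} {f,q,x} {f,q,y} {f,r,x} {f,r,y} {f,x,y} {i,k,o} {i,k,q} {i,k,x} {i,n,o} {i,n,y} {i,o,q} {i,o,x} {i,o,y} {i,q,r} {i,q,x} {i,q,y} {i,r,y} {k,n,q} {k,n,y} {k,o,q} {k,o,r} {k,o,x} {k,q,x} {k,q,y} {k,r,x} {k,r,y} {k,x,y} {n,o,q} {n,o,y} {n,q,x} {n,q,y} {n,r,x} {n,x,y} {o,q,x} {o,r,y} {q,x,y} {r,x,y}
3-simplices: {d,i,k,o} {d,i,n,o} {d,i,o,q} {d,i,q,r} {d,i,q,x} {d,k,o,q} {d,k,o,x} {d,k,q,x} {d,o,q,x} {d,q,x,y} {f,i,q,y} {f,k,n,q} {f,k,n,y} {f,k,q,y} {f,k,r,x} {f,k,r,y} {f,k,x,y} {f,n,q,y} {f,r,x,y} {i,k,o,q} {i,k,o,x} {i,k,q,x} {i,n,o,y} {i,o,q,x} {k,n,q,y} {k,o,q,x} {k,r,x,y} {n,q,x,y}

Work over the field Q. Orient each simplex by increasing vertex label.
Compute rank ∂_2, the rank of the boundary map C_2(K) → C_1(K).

rank∂_2=35

n_0=10 n_1=44 n_2=71 n_3=28  [Q]
∂1: piv[di,dk,dn,do,dq,dr,dx,dy,fi] rk=9  ker:fk,fn,fo,fq,fr,fx,fy,ik,in,io,iq,ir,ix,iy,kn,ko,kq,kr,kx,ky,no,nq,nr,nx,ny,oq,or,ox,oy,qr,qx,qy,rx,ry,xy
∂2: piv[dik,din,dio,diq,dir,dix,diy,dko,dkq,dkx,dky,dno,doq,dox,doy,dqr,dqx,dqy,dry,dxy,fik,fio,fiq,fir,fiy,fkn,fkr,fkx,fnq,fny,frx,iny,kor,nqx,nrx] rk=35  ker:fko,fkq,fky,foq,fqx,fqy,fry,fxy,iko,ikq,ikx,ino,ioq,iox,ioy,iqr,iqx,iqy,iry,knq,kny,koq,kox,kqx,kqy,krx,kry,kxy,noq,noy,nqy,nxy,oqx,ory,qxy,rxy
∂3: piv[diko,dino,dioq,diqr,diqx,dkoq,dkox,dkqx,doqx,dqxy,fiqy,fknq,fkny,fkqy,fkrx,fkry,fkxy,fnqy,frxy,ikoq,ikox,ikqx,inoy,nqxy] rk=24  ker:ioqx,knqy,koqx,krxy
rk∂_2=35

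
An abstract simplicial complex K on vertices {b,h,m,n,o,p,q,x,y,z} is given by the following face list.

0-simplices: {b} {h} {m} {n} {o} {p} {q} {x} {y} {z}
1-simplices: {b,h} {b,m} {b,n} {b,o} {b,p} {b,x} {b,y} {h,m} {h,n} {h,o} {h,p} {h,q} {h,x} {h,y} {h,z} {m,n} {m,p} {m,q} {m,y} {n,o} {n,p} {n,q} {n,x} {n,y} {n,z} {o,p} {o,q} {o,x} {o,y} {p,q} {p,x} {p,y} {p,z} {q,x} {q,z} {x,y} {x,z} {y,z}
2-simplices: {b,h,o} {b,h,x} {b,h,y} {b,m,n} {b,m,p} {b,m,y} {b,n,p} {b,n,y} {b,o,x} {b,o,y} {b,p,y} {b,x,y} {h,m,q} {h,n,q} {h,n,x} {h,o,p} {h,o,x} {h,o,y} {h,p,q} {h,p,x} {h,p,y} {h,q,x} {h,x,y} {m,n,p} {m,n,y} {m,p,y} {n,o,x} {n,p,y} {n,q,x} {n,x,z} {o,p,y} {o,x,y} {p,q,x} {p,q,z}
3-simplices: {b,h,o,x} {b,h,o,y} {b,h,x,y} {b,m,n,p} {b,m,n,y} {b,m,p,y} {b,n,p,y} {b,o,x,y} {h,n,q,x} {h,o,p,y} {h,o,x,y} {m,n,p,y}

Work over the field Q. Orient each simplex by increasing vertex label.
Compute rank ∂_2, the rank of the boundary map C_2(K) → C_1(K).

rank∂_2=23

n_0=10 n_1=38 n_2=34 n_3=12  [Q]
∂1: piv[bh,bm,bn,bo,bp,bx,by,hq,hz] rk=9  ker:hm,hn,ho,hp,hx,hy,mn,mp,mq,my,no,np,nq,nx,ny,nz,op,oq,ox,oy,pq,px,py,pz,qx,qz,xy,xz,yz
∂2: piv[bho,bhx,bhy,bmn,bmp,bmy,bnp,bny,box,boy,bpy,bxy,hmq,hnq,hnx,hop,hpq,hpx,hpy,hqx,nox,nxz,pqz] rk=23  ker:hox,hoy,hxy,mnp,mny,mpy,npy,nqx,opy,oxy,pqx
∂3: piv[bhox,bhoy,bhxy,bmnp,bmny,bmpy,bnpy,boxy,hnqx,hopy] rk=10  ker:hoxy,mnpy
rk∂_2=23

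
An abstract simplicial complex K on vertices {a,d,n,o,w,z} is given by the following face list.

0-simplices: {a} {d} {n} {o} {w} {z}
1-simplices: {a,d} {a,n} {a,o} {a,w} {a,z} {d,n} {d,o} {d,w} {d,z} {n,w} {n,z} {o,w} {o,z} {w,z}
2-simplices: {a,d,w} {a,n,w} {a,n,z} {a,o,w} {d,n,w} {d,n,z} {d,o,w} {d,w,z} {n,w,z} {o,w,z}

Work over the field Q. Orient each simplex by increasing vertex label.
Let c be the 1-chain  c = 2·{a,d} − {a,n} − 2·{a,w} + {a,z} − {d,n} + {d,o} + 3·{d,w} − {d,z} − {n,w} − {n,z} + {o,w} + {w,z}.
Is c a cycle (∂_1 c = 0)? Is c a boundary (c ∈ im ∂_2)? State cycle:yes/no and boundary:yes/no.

cycle:yes boundary:yes

n_0=6 n_1=14 n_2=10  [Q]
∂1: piv[ad,an,ao,aw,az] rk=5  ker:dn,do,dw,dz,nw,nz,ow,oz,wz
∂2: piv[adw,anw,anz,aow,dnw,dnz,dow,dwz,owz] rk=9  ker:nwz
∂1c = 0
c vs im∂2: reduces to 0 ⇒ boundary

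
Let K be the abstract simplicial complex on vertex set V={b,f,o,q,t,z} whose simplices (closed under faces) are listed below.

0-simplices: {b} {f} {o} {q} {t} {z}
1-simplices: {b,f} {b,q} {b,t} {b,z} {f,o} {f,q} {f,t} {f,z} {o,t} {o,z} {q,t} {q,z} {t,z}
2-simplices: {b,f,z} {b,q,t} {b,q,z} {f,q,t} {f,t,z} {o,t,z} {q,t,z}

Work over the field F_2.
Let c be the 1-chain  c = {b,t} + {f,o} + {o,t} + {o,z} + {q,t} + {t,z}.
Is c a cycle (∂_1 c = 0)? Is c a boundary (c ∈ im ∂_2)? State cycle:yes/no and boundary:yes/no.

cycle:no boundary:no

n_0=6 n_1=13 n_2=7  [Z2]
∂1: piv[bf,bq,bt,bz,fo] rk=5  ker:fq,ft,fz,ot,oz,qt,qz,tz
∂2: piv[bfz,bqt,bqz,fqt,ftz,otz,qtz] rk=7
∂1c = {b} + {f} + {o} + {q}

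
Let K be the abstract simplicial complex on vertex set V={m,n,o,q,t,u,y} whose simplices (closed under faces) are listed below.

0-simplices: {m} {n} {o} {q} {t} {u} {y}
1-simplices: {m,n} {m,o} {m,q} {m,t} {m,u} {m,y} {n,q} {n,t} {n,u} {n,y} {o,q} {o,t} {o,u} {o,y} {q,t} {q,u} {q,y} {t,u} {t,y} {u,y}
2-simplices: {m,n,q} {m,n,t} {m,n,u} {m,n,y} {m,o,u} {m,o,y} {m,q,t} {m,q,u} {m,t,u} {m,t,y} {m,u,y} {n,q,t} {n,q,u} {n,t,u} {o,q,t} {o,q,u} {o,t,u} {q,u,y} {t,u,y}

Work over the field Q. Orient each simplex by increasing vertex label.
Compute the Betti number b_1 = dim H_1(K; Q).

b_1=0

n_0=7 n_1=20 n_2=19  [Q]
∂1: piv[mn,mo,mq,mt,mu,my] rk=6  ker:nq,nt,nu,ny,oq,ot,ou,oy,qt,qu,qy,tu,ty,uy
∂2: piv[mnq,mnt,mnu,mny,mou,moy,mqt,mqu,mtu,mty,muy,oqt,oqu,quy] rk=14  ker:nqt,nqu,ntu,otu,tuy
b_1=(20−6)−14=0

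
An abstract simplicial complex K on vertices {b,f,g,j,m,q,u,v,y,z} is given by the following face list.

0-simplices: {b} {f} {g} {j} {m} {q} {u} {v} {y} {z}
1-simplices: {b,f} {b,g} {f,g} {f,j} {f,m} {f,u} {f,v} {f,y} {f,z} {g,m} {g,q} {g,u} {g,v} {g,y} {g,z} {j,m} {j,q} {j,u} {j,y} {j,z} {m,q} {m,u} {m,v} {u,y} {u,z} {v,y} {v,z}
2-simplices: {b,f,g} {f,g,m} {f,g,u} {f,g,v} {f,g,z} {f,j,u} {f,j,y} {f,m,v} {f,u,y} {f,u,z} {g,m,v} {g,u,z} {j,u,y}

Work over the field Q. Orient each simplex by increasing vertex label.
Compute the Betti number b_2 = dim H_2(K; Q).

b_2=3

n_0=10 n_1=27 n_2=13  [Q]
∂1: piv[bf,bg,fj,fm,fu,fv,fy,fz,gq] rk=9  ker:fg,gm,gu,gv,gy,gz,jm,jq,ju,jy,jz,mq,mu,mv,uy,uz,vy,vz
∂2: piv[bfg,fgm,fgu,fgv,fgz,fju,fjy,fmv,fuy,fuz] rk=10  ker:gmv,guz,juy
b_2=(13−10)−0=3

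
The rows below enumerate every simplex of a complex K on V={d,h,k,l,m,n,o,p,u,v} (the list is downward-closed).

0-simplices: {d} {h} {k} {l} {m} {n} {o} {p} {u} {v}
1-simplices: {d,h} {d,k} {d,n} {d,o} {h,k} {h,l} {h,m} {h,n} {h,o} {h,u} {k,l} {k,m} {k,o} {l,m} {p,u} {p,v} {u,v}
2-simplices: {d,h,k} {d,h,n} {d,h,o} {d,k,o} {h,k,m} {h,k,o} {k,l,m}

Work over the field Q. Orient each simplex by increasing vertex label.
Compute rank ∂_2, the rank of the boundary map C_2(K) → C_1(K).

n_0=10 n_1=17 n_2=7  [Q]
∂1: piv[dh,dk,dn,do,hl,hm,hu,pu,pv] rk=9  ker:hk,hn,ho,kl,km,ko,lm,uv
∂2: piv[dhk,dhn,dho,dko,hkm,klm] rk=6  ker:hko
rk∂_2=6

rank∂_2=6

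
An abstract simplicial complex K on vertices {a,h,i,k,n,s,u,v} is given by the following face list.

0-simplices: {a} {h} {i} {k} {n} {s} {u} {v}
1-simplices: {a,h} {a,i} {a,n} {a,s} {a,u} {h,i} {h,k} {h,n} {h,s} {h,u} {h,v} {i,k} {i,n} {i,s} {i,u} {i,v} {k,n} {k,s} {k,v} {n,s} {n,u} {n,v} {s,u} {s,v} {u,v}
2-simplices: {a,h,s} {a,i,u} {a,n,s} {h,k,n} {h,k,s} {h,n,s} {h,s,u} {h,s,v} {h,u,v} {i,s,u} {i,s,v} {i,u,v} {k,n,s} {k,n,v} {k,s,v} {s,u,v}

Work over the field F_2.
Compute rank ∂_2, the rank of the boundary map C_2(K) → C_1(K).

n_0=8 n_1=25 n_2=16  [Z2]
∂1: piv[ah,ai,an,as,au,hk,hv] rk=7  ker:hi,hn,hs,hu,ik,in,is,iu,iv,kn,ks,kv,ns,nu,nv,su,sv,uv
∂2: piv[ahs,aiu,ans,hkn,hks,hns,hsu,hsv,huv,isu,isv,knv,ksv] rk=13  ker:iuv,kns,suv
rk∂_2=13

rank∂_2=13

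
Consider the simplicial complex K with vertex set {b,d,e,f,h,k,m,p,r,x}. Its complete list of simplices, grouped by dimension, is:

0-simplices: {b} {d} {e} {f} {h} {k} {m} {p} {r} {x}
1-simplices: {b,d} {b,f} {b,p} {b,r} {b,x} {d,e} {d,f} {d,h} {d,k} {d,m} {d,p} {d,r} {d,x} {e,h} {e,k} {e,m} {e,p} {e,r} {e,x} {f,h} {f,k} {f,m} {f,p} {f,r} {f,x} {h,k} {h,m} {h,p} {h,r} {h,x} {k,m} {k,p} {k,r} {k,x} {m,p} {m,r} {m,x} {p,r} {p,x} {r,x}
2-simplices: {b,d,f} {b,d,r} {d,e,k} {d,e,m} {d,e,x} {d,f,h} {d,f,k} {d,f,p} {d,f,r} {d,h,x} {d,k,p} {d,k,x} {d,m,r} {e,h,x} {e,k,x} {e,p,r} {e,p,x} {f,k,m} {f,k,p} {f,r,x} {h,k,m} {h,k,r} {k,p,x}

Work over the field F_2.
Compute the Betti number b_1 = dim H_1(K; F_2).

b_1=10

n_0=10 n_1=40 n_2=23  [Z2]
∂1: piv[bd,bf,bp,br,bx,de,dh,dk,dm] rk=9  ker:df,dp,dr,dx,eh,ek,em,ep,er,ex,fh,fk,fm,fp,fr,fx,hk,hm,hp,hr,hx,km,kp,kr,kx,mp,mr,mx,pr,px,rx
∂2: piv[bdf,bdr,dek,dem,dex,dfh,dfk,dfp,dfr,dhx,dkp,dkx,dmr,ehx,epr,epx,fkm,frx,hkm,hkr,kpx] rk=21  ker:ekx,fkp
b_1=(40−9)−21=10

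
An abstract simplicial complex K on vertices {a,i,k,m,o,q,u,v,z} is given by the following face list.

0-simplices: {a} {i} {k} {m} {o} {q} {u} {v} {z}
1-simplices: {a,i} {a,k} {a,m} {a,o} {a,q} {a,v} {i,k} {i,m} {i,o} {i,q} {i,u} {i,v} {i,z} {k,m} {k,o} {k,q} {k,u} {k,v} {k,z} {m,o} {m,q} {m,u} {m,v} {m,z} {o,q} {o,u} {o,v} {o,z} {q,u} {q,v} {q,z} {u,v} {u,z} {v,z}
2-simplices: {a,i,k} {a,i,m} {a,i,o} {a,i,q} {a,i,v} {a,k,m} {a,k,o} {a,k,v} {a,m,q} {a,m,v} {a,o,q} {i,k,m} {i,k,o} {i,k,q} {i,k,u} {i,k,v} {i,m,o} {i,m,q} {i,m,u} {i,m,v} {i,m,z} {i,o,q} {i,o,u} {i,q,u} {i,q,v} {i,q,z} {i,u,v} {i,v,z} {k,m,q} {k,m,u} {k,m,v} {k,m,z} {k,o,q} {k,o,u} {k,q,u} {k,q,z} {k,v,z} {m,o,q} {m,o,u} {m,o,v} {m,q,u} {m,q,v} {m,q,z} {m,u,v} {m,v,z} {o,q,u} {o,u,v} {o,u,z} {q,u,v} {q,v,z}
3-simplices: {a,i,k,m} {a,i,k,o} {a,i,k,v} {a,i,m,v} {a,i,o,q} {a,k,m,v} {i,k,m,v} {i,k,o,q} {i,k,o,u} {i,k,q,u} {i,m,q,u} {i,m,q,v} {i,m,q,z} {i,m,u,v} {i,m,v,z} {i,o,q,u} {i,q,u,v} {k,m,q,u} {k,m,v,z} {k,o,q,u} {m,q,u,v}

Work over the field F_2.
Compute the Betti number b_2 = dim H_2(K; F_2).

n_0=9 n_1=34 n_2=50 n_3=21  [Z2]
∂1: piv[ai,ak,am,ao,aq,av,iu,iz] rk=8  ker:ik,im,io,iq,iv,km,ko,kq,ku,kv,kz,mo,mq,mu,mv,mz,oq,ou,ov,oz,qu,qv,qz,uv,uz,vz
∂2: piv[aik,aim,aio,aiq,aiv,akm,ako,akv,amq,amv,aoq,ikq,iku,imo,imu,imz,iou,iqu,iqv,iqz,iuv,ivz,kmz,mov,ouz] rk=25  ker:ikm,iko,ikv,imq,imv,ioq,kmq,kmu,kmv,koq,kou,kqu,kqz,kvz,moq,mou,mqu,mqv,mqz,muv,mvz,oqu,ouv,quv,qvz
∂3: piv[aikm,aiko,aikv,aimv,aioq,akmv,ikoq,ikou,ikqu,imqu,imqv,imqz,imuv,imvz,ioqu,iquv,kmqu,kmvz] rk=18  ker:ikmv,koqu,mquv
b_2=(50−25)−18=7

b_2=7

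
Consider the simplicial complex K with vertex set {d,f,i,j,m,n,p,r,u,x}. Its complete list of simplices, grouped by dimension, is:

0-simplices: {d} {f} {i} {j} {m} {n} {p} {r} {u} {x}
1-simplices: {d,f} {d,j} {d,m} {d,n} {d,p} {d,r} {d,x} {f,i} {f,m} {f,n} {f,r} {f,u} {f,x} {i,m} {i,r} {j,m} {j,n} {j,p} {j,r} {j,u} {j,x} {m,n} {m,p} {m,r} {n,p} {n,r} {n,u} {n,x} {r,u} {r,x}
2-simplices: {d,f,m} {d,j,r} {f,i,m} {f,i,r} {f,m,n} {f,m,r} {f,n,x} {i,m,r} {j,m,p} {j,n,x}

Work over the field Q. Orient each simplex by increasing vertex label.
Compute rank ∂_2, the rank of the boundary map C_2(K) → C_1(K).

rank∂_2=9

n_0=10 n_1=30 n_2=10  [Q]
∂1: piv[df,dj,dm,dn,dp,dr,dx,fi,fu] rk=9  ker:fm,fn,fr,fx,im,ir,jm,jn,jp,jr,ju,jx,mn,mp,mr,np,nr,nu,nx,ru,rx
∂2: piv[dfm,djr,fim,fir,fmn,fmr,fnx,jmp,jnx] rk=9  ker:imr
rk∂_2=9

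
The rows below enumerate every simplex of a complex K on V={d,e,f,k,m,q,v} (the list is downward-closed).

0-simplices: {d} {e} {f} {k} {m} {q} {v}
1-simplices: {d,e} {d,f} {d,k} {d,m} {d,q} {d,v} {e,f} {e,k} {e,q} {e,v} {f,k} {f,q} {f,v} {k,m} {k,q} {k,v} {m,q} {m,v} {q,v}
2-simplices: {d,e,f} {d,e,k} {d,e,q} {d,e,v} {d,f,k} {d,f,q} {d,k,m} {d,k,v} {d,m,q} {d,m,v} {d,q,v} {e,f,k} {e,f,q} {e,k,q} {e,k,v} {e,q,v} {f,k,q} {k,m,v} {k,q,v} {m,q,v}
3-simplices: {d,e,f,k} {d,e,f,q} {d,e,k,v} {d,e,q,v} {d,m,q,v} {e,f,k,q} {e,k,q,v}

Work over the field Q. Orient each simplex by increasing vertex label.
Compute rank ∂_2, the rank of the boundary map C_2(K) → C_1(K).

n_0=7 n_1=19 n_2=20 n_3=7  [Q]
∂1: piv[de,df,dk,dm,dq,dv] rk=6  ker:ef,ek,eq,ev,fk,fq,fv,km,kq,kv,mq,mv,qv
∂2: piv[def,dek,deq,dev,dfk,dfq,dkm,dkv,dmq,dmv,dqv,ekq] rk=12  ker:efk,efq,ekv,eqv,fkq,kmv,kqv,mqv
∂3: piv[defk,defq,dekv,deqv,dmqv,efkq,ekqv] rk=7
rk∂_2=12

rank∂_2=12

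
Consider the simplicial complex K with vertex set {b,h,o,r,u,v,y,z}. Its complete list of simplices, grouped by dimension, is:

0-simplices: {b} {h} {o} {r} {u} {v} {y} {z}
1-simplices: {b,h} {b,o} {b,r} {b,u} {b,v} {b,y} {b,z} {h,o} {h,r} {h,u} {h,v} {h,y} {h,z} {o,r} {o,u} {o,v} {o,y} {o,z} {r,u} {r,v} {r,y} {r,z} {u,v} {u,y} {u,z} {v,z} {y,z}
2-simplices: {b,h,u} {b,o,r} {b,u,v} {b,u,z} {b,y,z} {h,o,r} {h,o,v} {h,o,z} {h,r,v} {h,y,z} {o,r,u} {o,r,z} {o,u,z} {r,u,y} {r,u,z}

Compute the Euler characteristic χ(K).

n_0=8 n_1=27 n_2=15
χ=+8−27+15=-4

χ(K)=-4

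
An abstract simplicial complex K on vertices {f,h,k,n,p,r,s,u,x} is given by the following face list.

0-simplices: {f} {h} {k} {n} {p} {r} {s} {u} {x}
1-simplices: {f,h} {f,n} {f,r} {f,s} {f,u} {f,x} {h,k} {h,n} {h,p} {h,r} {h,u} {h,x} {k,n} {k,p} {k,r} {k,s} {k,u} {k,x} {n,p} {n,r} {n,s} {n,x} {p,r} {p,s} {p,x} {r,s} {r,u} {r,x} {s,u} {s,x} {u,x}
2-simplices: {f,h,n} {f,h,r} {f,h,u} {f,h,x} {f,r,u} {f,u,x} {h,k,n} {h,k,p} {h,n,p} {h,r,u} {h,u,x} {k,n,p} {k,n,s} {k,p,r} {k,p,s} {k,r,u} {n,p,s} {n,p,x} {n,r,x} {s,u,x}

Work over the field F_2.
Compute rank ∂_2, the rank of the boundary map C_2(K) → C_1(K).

n_0=9 n_1=31 n_2=20  [Z2]
∂1: piv[fh,fn,fr,fs,fu,fx,hk,hp] rk=8  ker:hn,hr,hu,hx,kn,kp,kr,ks,ku,kx,np,nr,ns,nx,pr,ps,px,rs,ru,rx,su,sx,ux
∂2: piv[fhn,fhr,fhu,fhx,fru,fux,hkn,hkp,hnp,kns,kpr,kps,kru,npx,nrx,sux] rk=16  ker:hru,hux,knp,nps
rk∂_2=16

rank∂_2=16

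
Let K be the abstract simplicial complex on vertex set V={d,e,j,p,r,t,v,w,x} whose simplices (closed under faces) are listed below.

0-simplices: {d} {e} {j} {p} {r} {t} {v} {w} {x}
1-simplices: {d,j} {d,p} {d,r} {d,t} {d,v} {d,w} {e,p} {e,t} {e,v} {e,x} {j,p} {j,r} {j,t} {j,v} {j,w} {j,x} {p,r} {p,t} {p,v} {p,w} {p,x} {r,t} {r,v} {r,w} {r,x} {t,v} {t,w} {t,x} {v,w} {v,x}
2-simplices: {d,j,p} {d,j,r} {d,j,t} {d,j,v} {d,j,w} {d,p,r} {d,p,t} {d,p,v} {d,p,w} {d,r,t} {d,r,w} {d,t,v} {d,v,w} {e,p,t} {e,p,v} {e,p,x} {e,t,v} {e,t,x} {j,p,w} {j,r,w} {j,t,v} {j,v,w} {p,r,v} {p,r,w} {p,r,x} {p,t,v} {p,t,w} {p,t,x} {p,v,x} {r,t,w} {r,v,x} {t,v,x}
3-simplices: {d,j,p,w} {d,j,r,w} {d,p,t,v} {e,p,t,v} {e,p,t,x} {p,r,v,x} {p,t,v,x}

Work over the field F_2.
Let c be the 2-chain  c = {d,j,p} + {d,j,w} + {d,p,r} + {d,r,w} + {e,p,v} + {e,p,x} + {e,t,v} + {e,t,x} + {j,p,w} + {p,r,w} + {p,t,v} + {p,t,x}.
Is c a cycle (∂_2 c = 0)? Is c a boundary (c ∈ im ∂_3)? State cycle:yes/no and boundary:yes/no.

n_0=9 n_1=30 n_2=32 n_3=7  [Z2]
∂1: piv[dj,dp,dr,dt,dv,dw,ep,ex] rk=8  ker:et,ev,jp,jr,jt,jv,jw,jx,pr,pt,pv,pw,px,rt,rv,rw,rx,tv,tw,tx,vw,vx
∂2: piv[djp,djr,djt,djv,djw,dpr,dpt,dpv,dpw,drt,drw,dtv,dvw,ept,epv,epx,etx,prv,prx,ptw,pvx] rk=21  ker:etv,jpw,jrw,jtv,jvw,prw,ptv,ptx,rtw,rvx,tvx
∂3: piv[djpw,djrw,dptv,eptv,eptx,prvx,ptvx] rk=7
∂2c = 0
c vs im∂3: residual ≠ 0 ⇒ not boundary

cycle:yes boundary:no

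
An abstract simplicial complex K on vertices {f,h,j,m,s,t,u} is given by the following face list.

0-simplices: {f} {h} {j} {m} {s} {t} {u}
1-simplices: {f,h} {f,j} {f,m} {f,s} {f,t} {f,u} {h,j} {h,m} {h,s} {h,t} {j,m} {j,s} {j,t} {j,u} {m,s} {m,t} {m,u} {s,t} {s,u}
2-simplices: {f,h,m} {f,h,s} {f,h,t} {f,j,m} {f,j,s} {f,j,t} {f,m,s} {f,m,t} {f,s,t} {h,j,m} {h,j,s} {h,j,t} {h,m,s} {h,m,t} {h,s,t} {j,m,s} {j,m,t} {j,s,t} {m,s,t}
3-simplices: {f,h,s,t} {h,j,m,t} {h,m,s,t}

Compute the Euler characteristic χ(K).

n_0=7 n_1=19 n_2=19 n_3=3
χ=+7−19+19−3=4

χ(K)=4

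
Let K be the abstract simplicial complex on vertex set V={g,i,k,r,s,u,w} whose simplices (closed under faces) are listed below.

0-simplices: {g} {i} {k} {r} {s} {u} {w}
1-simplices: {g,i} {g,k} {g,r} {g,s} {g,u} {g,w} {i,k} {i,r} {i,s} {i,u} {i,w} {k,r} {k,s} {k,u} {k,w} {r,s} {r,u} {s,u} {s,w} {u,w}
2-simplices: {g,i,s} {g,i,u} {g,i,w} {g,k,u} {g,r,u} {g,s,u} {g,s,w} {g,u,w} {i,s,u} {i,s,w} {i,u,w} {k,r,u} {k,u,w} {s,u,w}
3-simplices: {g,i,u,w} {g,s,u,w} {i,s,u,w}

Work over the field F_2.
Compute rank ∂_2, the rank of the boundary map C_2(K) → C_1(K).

n_0=7 n_1=20 n_2=14 n_3=3  [Z2]
∂1: piv[gi,gk,gr,gs,gu,gw] rk=6  ker:ik,ir,is,iu,iw,kr,ks,ku,kw,rs,ru,su,sw,uw
∂2: piv[gis,giu,giw,gku,gru,gsu,gsw,guw,kru,kuw] rk=10  ker:isu,isw,iuw,suw
∂3: piv[giuw,gsuw,isuw] rk=3
rk∂_2=10

rank∂_2=10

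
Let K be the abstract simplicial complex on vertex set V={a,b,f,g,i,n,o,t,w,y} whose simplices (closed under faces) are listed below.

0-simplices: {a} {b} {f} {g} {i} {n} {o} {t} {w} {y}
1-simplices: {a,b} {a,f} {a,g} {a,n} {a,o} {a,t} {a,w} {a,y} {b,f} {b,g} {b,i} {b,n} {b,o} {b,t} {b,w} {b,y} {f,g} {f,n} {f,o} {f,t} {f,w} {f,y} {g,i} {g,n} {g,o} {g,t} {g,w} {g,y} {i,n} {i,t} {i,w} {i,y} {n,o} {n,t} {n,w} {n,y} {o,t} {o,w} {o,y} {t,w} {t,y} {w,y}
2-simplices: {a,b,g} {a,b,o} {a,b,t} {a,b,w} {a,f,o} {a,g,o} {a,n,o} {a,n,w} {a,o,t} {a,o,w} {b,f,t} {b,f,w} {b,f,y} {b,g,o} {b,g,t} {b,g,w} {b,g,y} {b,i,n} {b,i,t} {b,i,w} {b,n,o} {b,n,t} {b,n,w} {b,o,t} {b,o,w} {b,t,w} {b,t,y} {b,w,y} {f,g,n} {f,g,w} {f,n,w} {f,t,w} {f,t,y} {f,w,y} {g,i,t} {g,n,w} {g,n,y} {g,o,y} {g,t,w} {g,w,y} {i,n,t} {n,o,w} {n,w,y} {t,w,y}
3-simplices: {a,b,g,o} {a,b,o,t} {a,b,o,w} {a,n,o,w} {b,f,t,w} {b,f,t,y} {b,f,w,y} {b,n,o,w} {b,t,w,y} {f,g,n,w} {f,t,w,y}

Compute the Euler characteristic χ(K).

χ(K)=1

n_0=10 n_1=42 n_2=44 n_3=11
χ=+10−42+44−11=1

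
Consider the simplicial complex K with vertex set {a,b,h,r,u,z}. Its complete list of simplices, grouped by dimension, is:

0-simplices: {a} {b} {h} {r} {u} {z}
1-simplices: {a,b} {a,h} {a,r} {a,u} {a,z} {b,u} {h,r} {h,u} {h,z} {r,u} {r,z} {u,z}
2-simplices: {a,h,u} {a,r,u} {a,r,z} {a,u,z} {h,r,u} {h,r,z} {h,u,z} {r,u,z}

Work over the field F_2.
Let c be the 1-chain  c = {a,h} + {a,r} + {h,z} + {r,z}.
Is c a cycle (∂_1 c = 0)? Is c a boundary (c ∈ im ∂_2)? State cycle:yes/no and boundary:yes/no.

n_0=6 n_1=12 n_2=8  [Z2]
∂1: piv[ab,ah,ar,au,az] rk=5  ker:bu,hr,hu,hz,ru,rz,uz
∂2: piv[ahu,aru,arz,auz,hru,hrz] rk=6  ker:huz,ruz
∂1c = 0
c vs im∂2: reduces to 0 ⇒ boundary

cycle:yes boundary:yes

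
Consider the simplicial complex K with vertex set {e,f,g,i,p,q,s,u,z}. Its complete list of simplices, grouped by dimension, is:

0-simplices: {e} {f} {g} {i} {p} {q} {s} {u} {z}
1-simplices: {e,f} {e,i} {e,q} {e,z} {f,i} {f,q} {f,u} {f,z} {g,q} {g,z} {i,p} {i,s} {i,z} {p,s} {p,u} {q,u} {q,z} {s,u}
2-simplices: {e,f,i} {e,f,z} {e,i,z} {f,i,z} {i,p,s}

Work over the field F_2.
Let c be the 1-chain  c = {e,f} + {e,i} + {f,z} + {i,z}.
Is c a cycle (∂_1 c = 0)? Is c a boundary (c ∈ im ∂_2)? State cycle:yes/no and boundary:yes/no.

n_0=9 n_1=18 n_2=5  [Z2]
∂1: piv[ef,ei,eq,ez,fu,gq,ip,is] rk=8  ker:fi,fq,fz,gz,iz,ps,pu,qu,qz,su
∂2: piv[efi,efz,eiz,ips] rk=4  ker:fiz
∂1c = 0
c vs im∂2: reduces to 0 ⇒ boundary

cycle:yes boundary:yes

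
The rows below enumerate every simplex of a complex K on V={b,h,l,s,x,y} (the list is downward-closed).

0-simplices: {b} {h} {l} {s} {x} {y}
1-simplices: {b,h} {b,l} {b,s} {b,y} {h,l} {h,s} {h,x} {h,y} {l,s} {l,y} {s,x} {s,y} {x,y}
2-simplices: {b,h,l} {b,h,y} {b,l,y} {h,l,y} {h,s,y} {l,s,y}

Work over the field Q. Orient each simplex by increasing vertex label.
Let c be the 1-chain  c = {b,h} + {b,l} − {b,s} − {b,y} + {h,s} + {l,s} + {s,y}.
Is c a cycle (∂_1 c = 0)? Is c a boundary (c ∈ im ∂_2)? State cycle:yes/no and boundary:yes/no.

n_0=6 n_1=13 n_2=6  [Q]
∂1: piv[bh,bl,bs,by,hx] rk=5  ker:hl,hs,hy,ls,ly,sx,sy,xy
∂2: piv[bhl,bhy,bly,hsy,lsy] rk=5  ker:hly
∂1c = 0
c vs im∂2: residual ≠ 0 ⇒ not boundary

cycle:yes boundary:no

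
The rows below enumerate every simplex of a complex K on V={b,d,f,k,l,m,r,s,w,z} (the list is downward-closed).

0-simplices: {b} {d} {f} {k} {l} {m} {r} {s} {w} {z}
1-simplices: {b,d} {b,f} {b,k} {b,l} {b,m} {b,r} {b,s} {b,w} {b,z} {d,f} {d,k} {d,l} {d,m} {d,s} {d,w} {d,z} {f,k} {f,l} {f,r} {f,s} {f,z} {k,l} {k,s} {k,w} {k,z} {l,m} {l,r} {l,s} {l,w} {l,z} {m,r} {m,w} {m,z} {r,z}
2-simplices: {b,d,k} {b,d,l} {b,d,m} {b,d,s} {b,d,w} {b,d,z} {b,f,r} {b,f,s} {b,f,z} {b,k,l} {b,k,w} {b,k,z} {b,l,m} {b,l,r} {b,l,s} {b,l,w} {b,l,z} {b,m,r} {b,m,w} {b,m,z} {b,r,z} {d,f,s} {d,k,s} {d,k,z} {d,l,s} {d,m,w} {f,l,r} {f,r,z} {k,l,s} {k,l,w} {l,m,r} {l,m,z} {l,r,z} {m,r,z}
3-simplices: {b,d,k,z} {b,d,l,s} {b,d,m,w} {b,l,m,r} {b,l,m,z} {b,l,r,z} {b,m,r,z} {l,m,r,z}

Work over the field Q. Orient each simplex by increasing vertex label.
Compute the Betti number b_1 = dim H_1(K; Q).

n_0=10 n_1=34 n_2=34 n_3=8  [Q]
∂1: piv[bd,bf,bk,bl,bm,br,bs,bw,bz] rk=9  ker:df,dk,dl,dm,ds,dw,dz,fk,fl,fr,fs,fz,kl,ks,kw,kz,lm,lr,ls,lw,lz,mr,mw,mz,rz
∂2: piv[bdk,bdl,bdm,bds,bdw,bdz,bfr,bfs,bfz,bkl,bkw,bkz,blm,blr,bls,blw,blz,bmr,bmw,bmz,brz,dfs,dks,flr] rk=24  ker:dkz,dls,dmw,frz,kls,klw,lmr,lmz,lrz,mrz
∂3: piv[bdkz,bdls,bdmw,blmr,blmz,blrz,bmrz] rk=7  ker:lmrz
b_1=(34−9)−24=1

b_1=1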